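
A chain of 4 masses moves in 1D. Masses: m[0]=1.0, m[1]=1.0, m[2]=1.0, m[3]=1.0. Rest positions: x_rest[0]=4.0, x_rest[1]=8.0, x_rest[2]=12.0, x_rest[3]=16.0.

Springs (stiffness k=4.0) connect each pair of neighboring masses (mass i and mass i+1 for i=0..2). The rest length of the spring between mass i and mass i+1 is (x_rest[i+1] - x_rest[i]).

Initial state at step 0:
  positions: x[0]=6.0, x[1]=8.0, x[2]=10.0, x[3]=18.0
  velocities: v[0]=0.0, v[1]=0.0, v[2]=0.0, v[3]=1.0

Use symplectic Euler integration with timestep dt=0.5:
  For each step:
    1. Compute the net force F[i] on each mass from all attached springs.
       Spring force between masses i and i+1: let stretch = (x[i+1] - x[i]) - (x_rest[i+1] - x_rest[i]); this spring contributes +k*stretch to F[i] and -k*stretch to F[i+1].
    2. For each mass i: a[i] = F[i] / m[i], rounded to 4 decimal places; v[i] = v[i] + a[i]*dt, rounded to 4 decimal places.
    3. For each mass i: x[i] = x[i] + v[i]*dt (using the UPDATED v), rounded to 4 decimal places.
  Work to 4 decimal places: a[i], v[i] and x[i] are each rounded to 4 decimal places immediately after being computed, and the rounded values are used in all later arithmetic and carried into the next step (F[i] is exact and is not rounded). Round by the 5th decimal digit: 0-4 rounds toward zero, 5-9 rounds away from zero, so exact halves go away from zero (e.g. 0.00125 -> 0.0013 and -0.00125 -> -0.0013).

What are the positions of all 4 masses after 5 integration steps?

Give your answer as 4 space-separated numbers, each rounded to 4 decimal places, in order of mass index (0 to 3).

Answer: 3.0000 12.5000 12.5000 16.5000

Derivation:
Step 0: x=[6.0000 8.0000 10.0000 18.0000] v=[0.0000 0.0000 0.0000 1.0000]
Step 1: x=[4.0000 8.0000 16.0000 14.5000] v=[-4.0000 0.0000 12.0000 -7.0000]
Step 2: x=[2.0000 12.0000 12.5000 16.5000] v=[-4.0000 8.0000 -7.0000 4.0000]
Step 3: x=[6.0000 6.5000 12.5000 18.5000] v=[8.0000 -11.0000 0.0000 4.0000]
Step 4: x=[6.5000 6.5000 12.5000 18.5000] v=[1.0000 0.0000 0.0000 0.0000]
Step 5: x=[3.0000 12.5000 12.5000 16.5000] v=[-7.0000 12.0000 0.0000 -4.0000]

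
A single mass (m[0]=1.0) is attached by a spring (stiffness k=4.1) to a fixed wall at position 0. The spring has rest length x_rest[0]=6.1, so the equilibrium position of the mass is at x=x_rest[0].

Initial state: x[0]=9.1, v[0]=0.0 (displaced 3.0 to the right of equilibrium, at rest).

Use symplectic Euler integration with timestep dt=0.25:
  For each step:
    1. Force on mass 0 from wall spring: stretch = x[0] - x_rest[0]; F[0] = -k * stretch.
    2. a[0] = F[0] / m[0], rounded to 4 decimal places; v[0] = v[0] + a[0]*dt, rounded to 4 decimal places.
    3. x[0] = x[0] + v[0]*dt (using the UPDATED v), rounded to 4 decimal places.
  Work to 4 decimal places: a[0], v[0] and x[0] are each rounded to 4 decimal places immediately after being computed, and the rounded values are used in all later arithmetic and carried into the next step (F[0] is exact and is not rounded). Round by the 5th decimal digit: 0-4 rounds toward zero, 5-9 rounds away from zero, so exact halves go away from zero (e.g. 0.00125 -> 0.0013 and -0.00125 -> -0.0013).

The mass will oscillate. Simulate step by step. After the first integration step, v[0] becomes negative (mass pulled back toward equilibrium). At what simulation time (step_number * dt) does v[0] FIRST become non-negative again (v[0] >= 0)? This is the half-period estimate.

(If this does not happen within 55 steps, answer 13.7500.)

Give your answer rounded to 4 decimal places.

Step 0: x=[9.1000] v=[0.0000]
Step 1: x=[8.3313] v=[-3.0750]
Step 2: x=[6.9908] v=[-5.3621]
Step 3: x=[5.4220] v=[-6.2752]
Step 4: x=[4.0269] v=[-5.5803]
Step 5: x=[3.1631] v=[-3.4554]
Step 6: x=[3.0518] v=[-0.4451]
Step 7: x=[3.7216] v=[2.6793]
First v>=0 after going negative at step 7, time=1.7500

Answer: 1.7500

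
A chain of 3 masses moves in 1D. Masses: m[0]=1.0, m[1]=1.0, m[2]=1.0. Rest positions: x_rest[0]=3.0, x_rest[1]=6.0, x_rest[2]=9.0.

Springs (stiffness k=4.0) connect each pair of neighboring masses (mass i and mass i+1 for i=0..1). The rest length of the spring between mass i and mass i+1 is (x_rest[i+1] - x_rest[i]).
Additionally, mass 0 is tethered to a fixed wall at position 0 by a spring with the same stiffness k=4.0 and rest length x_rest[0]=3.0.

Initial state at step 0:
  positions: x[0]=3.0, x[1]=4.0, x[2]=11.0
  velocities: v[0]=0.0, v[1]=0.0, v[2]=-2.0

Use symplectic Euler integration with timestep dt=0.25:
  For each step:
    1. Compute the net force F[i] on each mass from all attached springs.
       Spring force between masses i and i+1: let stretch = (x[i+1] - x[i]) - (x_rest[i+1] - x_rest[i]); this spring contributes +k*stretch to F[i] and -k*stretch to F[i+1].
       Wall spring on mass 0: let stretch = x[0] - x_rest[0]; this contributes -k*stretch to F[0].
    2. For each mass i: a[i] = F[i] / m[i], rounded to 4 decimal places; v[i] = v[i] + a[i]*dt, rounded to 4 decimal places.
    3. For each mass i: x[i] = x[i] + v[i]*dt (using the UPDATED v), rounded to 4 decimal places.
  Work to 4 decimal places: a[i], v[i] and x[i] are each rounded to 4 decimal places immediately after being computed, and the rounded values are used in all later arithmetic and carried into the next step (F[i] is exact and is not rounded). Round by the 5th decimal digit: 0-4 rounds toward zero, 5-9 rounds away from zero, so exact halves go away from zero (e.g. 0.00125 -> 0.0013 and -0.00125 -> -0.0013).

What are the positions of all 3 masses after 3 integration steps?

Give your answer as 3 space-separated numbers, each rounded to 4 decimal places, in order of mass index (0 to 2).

Step 0: x=[3.0000 4.0000 11.0000] v=[0.0000 0.0000 -2.0000]
Step 1: x=[2.5000 5.5000 9.5000] v=[-2.0000 6.0000 -6.0000]
Step 2: x=[2.1250 7.2500 7.7500] v=[-1.5000 7.0000 -7.0000]
Step 3: x=[2.5000 7.8438 6.6250] v=[1.5000 2.3750 -4.5000]

Answer: 2.5000 7.8438 6.6250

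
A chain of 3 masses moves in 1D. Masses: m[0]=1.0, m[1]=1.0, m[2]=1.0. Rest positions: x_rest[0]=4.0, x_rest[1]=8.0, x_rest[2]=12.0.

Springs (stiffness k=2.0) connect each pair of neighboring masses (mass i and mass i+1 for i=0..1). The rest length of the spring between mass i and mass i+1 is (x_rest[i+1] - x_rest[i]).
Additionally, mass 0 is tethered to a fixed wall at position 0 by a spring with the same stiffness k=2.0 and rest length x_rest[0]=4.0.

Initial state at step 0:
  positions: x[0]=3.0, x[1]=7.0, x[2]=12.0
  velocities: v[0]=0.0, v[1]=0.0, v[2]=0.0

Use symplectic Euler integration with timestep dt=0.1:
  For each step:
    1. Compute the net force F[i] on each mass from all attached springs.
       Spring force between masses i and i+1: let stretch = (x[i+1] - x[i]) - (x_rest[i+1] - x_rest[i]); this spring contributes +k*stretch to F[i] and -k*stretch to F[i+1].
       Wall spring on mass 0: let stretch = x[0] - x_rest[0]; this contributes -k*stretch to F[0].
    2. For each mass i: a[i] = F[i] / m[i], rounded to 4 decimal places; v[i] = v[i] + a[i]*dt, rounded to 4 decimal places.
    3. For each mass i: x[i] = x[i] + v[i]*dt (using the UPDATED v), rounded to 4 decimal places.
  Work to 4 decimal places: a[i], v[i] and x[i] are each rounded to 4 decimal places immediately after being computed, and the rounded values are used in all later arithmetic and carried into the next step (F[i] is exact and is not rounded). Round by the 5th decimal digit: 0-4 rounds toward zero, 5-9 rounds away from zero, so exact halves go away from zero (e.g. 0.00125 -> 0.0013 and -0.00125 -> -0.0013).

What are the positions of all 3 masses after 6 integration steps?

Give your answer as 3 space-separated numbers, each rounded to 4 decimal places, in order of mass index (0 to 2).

Answer: 3.3920 7.3672 11.6334

Derivation:
Step 0: x=[3.0000 7.0000 12.0000] v=[0.0000 0.0000 0.0000]
Step 1: x=[3.0200 7.0200 11.9800] v=[0.2000 0.2000 -0.2000]
Step 2: x=[3.0596 7.0592 11.9408] v=[0.3960 0.3920 -0.3920]
Step 3: x=[3.1180 7.1160 11.8840] v=[0.5840 0.5684 -0.5683]
Step 4: x=[3.1940 7.1882 11.8118] v=[0.7600 0.7224 -0.7219]
Step 5: x=[3.2860 7.2730 11.7271] v=[0.9200 0.8483 -0.8466]
Step 6: x=[3.3920 7.3672 11.6334] v=[1.0602 0.9417 -0.9374]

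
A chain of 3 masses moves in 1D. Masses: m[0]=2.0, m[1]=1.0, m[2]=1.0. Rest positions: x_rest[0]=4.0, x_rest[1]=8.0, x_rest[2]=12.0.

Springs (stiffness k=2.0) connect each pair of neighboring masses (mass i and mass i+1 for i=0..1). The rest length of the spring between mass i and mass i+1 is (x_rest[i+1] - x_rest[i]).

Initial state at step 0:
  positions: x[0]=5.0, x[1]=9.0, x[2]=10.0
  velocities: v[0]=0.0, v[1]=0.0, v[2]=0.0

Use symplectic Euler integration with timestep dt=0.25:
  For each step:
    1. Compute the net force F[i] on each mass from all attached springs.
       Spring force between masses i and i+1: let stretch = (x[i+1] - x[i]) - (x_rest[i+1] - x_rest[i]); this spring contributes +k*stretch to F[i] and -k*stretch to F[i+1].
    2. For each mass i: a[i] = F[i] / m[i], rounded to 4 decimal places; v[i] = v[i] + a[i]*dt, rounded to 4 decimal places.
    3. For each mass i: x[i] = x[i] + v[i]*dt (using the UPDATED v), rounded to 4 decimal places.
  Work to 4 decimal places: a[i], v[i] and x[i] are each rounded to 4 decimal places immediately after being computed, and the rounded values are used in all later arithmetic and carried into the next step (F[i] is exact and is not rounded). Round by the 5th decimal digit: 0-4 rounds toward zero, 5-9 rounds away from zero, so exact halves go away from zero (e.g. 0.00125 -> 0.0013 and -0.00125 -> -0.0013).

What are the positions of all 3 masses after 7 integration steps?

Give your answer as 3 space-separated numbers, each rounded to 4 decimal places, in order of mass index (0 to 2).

Answer: 3.6621 8.2572 13.4187

Derivation:
Step 0: x=[5.0000 9.0000 10.0000] v=[0.0000 0.0000 0.0000]
Step 1: x=[5.0000 8.6250 10.3750] v=[0.0000 -1.5000 1.5000]
Step 2: x=[4.9766 8.0156 11.0313] v=[-0.0938 -2.4375 2.6250]
Step 3: x=[4.8931 7.4033 11.8106] v=[-0.3341 -2.4492 3.1172]
Step 4: x=[4.7165 7.0281 12.5390] v=[-0.7066 -1.5007 2.9136]
Step 5: x=[4.4343 7.0529 13.0786] v=[-1.1287 0.0990 2.1582]
Step 6: x=[4.0658 7.5036 13.3650] v=[-1.4741 1.8026 1.1454]
Step 7: x=[3.6621 8.2572 13.4187] v=[-1.6147 3.0144 0.2147]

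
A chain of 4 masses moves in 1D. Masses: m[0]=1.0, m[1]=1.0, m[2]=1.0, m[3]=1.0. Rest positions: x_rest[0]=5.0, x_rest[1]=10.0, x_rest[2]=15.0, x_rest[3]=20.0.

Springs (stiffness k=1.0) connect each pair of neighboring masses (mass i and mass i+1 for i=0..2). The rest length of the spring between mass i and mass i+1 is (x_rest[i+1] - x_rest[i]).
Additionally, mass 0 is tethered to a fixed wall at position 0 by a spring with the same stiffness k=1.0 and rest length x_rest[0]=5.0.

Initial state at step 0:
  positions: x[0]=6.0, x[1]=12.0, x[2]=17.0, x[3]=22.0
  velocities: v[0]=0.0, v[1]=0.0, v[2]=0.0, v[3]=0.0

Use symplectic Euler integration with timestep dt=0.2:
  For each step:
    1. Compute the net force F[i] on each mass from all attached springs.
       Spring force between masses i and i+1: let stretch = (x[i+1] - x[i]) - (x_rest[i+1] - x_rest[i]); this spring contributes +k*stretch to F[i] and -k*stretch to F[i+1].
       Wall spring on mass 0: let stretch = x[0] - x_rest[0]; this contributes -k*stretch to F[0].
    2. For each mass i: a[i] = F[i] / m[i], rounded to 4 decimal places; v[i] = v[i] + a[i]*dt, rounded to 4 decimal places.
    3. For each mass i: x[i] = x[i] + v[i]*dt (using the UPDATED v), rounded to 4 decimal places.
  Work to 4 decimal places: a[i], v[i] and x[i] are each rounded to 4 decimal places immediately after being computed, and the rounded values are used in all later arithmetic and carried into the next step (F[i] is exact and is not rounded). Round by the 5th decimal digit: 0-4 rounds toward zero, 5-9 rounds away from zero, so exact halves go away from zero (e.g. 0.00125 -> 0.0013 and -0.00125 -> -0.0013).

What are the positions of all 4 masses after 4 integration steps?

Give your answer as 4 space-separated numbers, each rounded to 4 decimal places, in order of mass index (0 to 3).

Step 0: x=[6.0000 12.0000 17.0000 22.0000] v=[0.0000 0.0000 0.0000 0.0000]
Step 1: x=[6.0000 11.9600 17.0000 22.0000] v=[0.0000 -0.2000 0.0000 0.0000]
Step 2: x=[5.9984 11.8832 16.9984 22.0000] v=[-0.0080 -0.3840 -0.0080 0.0000]
Step 3: x=[5.9923 11.7756 16.9923 21.9999] v=[-0.0307 -0.5379 -0.0307 -0.0003]
Step 4: x=[5.9778 11.6454 16.9778 21.9995] v=[-0.0725 -0.6512 -0.0725 -0.0018]

Answer: 5.9778 11.6454 16.9778 21.9995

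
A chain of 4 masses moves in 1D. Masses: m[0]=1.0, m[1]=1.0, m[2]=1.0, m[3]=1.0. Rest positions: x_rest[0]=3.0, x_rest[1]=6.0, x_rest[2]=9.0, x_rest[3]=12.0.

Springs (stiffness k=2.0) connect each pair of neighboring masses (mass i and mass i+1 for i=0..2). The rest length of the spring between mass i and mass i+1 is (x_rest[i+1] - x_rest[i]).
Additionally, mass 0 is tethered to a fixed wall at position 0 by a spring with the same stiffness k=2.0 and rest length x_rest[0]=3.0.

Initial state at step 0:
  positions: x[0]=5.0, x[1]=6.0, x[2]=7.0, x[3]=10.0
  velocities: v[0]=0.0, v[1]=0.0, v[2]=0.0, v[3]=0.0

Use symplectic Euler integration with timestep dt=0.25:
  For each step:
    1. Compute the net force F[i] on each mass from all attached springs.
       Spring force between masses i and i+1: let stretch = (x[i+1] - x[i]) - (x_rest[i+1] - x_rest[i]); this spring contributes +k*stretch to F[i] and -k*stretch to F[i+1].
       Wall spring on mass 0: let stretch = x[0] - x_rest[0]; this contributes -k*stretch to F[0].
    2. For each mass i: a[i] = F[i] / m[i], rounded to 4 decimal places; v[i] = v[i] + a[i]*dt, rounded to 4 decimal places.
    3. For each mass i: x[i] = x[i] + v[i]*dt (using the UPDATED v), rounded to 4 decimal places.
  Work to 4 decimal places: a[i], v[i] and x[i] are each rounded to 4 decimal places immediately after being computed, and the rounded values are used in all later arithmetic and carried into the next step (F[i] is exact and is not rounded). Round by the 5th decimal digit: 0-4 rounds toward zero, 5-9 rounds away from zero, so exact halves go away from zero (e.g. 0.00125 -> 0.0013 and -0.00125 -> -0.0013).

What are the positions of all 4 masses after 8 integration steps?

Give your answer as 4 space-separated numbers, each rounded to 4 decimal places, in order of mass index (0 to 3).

Answer: 1.4316 4.1449 8.5474 12.6113

Derivation:
Step 0: x=[5.0000 6.0000 7.0000 10.0000] v=[0.0000 0.0000 0.0000 0.0000]
Step 1: x=[4.5000 6.0000 7.2500 10.0000] v=[-2.0000 0.0000 1.0000 0.0000]
Step 2: x=[3.6250 5.9688 7.6875 10.0313] v=[-3.5000 -0.1250 1.7500 0.1250]
Step 3: x=[2.5899 5.8594 8.2032 10.1446] v=[-4.1406 -0.4376 2.0626 0.4531]
Step 4: x=[1.6397 5.6343 8.6686 10.3902] v=[-3.8008 -0.9005 1.8614 0.9824]
Step 5: x=[0.9839 5.2891 8.9699 10.7956] v=[-2.6234 -1.3807 1.2051 1.6216]
Step 6: x=[0.7432 4.8659 9.0393 11.3478] v=[-0.9628 -1.6929 0.2776 2.2088]
Step 7: x=[0.9250 4.4490 8.8756 11.9865] v=[0.7270 -1.6676 -0.6549 2.5546]
Step 8: x=[1.4316 4.1449 8.5474 12.6113] v=[2.0265 -1.2163 -1.3128 2.4992]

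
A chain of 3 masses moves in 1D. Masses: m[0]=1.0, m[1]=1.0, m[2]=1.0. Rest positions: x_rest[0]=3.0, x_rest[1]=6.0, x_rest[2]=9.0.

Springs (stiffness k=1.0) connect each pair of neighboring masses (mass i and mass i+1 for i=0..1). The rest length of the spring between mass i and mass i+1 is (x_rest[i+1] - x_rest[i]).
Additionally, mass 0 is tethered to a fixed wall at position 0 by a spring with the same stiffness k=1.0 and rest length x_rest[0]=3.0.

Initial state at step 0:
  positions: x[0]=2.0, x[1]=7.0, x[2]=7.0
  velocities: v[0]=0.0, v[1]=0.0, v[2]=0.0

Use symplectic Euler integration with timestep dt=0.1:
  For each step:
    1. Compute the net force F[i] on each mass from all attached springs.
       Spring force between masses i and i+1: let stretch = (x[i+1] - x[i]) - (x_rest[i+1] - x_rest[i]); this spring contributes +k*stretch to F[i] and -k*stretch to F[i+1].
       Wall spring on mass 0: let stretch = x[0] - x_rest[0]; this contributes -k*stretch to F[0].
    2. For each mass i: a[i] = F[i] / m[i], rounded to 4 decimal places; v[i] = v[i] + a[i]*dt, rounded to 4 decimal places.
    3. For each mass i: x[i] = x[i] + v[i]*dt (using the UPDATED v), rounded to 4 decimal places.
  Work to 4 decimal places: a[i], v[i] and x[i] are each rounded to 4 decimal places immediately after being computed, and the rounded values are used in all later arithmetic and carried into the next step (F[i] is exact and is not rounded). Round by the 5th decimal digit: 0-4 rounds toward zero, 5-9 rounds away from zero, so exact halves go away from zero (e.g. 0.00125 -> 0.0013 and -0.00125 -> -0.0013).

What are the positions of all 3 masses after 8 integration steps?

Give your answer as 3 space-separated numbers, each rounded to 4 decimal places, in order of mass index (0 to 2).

Step 0: x=[2.0000 7.0000 7.0000] v=[0.0000 0.0000 0.0000]
Step 1: x=[2.0300 6.9500 7.0300] v=[0.3000 -0.5000 0.3000]
Step 2: x=[2.0889 6.8516 7.0892] v=[0.5890 -0.9840 0.5920]
Step 3: x=[2.1745 6.7080 7.1760] v=[0.8564 -1.4365 0.8682]
Step 4: x=[2.2837 6.5237 7.2881] v=[1.0923 -1.8431 1.1214]
Step 5: x=[2.4125 6.3046 7.4226] v=[1.2879 -2.1907 1.3450]
Step 6: x=[2.5561 6.0578 7.5759] v=[1.4359 -2.4681 1.5332]
Step 7: x=[2.7092 5.7912 7.7440] v=[1.5305 -2.6665 1.6814]
Step 8: x=[2.8660 5.5133 7.9226] v=[1.5678 -2.7794 1.7861]

Answer: 2.8660 5.5133 7.9226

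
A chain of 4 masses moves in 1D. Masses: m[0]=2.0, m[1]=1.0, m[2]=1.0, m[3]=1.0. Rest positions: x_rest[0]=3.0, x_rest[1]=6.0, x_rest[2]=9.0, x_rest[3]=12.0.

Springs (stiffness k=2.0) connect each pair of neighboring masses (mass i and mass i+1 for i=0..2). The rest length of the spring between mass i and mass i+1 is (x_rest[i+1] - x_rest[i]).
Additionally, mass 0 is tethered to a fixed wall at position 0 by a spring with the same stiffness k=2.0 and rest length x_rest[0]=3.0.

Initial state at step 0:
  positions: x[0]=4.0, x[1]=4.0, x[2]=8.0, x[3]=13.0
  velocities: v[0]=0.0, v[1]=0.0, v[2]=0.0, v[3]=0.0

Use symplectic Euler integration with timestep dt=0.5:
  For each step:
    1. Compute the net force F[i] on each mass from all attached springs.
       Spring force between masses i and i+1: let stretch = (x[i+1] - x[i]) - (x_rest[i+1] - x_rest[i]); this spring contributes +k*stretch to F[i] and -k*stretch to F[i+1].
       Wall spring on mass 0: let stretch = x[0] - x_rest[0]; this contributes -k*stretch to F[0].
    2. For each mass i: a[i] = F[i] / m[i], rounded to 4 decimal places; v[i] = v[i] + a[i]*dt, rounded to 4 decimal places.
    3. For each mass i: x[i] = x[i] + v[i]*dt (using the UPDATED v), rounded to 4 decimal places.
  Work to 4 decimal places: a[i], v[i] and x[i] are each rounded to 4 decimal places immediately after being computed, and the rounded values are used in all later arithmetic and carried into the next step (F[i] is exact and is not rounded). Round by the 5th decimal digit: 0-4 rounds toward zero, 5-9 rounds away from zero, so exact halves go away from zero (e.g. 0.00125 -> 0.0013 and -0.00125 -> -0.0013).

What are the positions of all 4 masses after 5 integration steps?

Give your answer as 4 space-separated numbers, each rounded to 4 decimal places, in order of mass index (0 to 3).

Step 0: x=[4.0000 4.0000 8.0000 13.0000] v=[0.0000 0.0000 0.0000 0.0000]
Step 1: x=[3.0000 6.0000 8.5000 12.0000] v=[-2.0000 4.0000 1.0000 -2.0000]
Step 2: x=[2.0000 7.7500 9.5000 10.7500] v=[-2.0000 3.5000 2.0000 -2.5000]
Step 3: x=[1.9375 7.5000 10.2500 10.3750] v=[-0.1250 -0.5000 1.5000 -0.7500]
Step 4: x=[2.7813 5.8438 9.6875 11.4375] v=[1.6875 -3.3125 -1.1250 2.1250]
Step 5: x=[3.6954 4.5782 8.0782 13.1250] v=[1.8281 -2.5313 -3.2187 3.3750]

Answer: 3.6954 4.5782 8.0782 13.1250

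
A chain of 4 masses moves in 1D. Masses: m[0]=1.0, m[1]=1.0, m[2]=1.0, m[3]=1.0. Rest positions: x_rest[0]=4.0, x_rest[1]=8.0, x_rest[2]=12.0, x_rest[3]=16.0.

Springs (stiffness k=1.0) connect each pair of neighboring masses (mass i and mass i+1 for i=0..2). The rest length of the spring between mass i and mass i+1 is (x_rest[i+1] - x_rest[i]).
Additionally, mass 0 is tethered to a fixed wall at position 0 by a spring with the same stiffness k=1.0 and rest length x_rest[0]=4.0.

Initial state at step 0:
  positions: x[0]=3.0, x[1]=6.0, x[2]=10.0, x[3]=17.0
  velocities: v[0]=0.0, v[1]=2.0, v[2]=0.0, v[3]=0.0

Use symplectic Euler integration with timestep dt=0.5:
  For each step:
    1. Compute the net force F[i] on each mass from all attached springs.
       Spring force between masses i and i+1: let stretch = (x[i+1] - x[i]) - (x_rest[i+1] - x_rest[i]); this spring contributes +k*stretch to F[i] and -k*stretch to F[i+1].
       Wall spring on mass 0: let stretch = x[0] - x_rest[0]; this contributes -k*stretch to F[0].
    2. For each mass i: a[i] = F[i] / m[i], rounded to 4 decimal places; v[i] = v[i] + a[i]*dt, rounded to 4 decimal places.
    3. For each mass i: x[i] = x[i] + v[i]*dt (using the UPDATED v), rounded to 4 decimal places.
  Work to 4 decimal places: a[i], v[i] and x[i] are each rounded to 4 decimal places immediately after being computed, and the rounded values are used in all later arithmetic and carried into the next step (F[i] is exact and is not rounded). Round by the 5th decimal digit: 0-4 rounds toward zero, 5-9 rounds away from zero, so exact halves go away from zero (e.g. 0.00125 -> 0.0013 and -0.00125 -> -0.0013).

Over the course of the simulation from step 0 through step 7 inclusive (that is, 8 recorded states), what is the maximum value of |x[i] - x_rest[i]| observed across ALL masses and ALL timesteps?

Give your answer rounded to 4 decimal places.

Step 0: x=[3.0000 6.0000 10.0000 17.0000] v=[0.0000 2.0000 0.0000 0.0000]
Step 1: x=[3.0000 7.2500 10.7500 16.2500] v=[0.0000 2.5000 1.5000 -1.5000]
Step 2: x=[3.3125 8.3125 12.0000 15.1250] v=[0.6250 2.1250 2.5000 -2.2500]
Step 3: x=[4.0469 9.0469 13.1094 14.2188] v=[1.4688 1.4688 2.2188 -1.8125]
Step 4: x=[5.0196 9.5470 13.4806 14.0352] v=[1.9454 1.0001 0.7423 -0.3672]
Step 5: x=[5.8693 9.8986 13.0070 14.7130] v=[1.6993 0.7032 -0.9472 1.3555]
Step 6: x=[6.2590 10.0200 12.1828 15.9643] v=[0.7793 0.2428 -1.6484 2.5025]
Step 7: x=[6.0242 9.7419 11.7633 17.2702] v=[-0.4697 -0.5563 -0.8391 2.6118]
Max displacement = 2.2590

Answer: 2.2590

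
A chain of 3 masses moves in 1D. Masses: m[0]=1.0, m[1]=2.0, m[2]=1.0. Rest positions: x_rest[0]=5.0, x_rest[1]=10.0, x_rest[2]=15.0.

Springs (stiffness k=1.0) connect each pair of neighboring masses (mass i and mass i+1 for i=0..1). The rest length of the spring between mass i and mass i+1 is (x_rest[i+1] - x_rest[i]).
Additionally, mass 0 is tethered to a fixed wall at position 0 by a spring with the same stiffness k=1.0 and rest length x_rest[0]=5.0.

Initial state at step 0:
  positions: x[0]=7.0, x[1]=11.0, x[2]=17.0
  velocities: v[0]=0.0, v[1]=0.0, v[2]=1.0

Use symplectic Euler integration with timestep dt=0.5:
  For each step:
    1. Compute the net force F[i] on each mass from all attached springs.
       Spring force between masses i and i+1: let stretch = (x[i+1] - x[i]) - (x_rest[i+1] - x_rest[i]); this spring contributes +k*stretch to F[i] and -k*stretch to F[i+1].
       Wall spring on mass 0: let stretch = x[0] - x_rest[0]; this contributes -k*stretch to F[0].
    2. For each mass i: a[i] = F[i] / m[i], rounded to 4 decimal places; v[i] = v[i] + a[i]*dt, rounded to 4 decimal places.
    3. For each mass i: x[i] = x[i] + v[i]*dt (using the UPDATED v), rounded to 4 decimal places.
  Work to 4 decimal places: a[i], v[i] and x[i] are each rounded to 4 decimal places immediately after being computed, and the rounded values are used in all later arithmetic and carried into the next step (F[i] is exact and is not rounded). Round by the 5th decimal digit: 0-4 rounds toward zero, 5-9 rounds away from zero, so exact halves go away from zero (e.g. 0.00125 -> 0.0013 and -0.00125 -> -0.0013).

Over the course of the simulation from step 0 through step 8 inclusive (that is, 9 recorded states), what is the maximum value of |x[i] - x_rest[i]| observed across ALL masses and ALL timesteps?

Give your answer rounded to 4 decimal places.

Step 0: x=[7.0000 11.0000 17.0000] v=[0.0000 0.0000 1.0000]
Step 1: x=[6.2500 11.2500 17.2500] v=[-1.5000 0.5000 0.5000]
Step 2: x=[5.1875 11.6250 17.2500] v=[-2.1250 0.7500 0.0000]
Step 3: x=[4.4375 11.8985 17.0938] v=[-1.5000 0.5469 -0.3125]
Step 4: x=[4.4434 11.8887 16.8887] v=[0.0118 -0.0196 -0.4102]
Step 5: x=[5.1998 11.5732 16.6836] v=[1.5128 -0.6310 -0.4102]
Step 6: x=[6.2496 11.0998 16.4509] v=[2.0996 -0.9468 -0.4654]
Step 7: x=[6.9496 10.6890 16.1304] v=[1.3999 -0.8216 -0.6410]
Step 8: x=[6.8470 10.4910 15.6996] v=[-0.2052 -0.3961 -0.8617]
Max displacement = 2.2500

Answer: 2.2500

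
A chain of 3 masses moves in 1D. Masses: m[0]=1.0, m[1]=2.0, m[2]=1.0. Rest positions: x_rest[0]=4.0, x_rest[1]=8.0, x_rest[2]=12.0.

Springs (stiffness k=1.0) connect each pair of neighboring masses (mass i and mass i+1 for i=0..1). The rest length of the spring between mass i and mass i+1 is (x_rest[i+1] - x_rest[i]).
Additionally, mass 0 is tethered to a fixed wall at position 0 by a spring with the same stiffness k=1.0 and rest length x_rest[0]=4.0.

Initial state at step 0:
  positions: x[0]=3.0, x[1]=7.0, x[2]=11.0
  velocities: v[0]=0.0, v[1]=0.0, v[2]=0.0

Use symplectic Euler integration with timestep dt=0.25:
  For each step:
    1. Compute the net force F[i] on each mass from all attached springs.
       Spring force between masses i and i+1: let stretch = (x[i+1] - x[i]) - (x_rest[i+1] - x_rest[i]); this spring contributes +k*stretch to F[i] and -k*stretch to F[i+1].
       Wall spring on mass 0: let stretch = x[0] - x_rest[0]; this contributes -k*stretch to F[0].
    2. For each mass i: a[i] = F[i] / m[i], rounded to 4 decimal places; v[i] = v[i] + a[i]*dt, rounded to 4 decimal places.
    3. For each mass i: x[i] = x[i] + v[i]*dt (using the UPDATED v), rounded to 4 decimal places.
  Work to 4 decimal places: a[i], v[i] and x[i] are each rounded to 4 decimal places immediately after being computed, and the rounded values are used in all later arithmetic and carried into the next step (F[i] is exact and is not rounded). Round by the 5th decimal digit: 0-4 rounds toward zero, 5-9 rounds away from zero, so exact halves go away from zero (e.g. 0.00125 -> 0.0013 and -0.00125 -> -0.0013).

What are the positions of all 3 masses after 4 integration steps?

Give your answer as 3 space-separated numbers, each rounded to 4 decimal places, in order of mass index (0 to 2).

Step 0: x=[3.0000 7.0000 11.0000] v=[0.0000 0.0000 0.0000]
Step 1: x=[3.0625 7.0000 11.0000] v=[0.2500 0.0000 0.0000]
Step 2: x=[3.1797 7.0020 11.0000] v=[0.4688 0.0078 0.0000]
Step 3: x=[3.3371 7.0095 11.0001] v=[0.6295 0.0298 0.0005]
Step 4: x=[3.5154 7.0269 11.0008] v=[0.7133 0.0696 0.0029]

Answer: 3.5154 7.0269 11.0008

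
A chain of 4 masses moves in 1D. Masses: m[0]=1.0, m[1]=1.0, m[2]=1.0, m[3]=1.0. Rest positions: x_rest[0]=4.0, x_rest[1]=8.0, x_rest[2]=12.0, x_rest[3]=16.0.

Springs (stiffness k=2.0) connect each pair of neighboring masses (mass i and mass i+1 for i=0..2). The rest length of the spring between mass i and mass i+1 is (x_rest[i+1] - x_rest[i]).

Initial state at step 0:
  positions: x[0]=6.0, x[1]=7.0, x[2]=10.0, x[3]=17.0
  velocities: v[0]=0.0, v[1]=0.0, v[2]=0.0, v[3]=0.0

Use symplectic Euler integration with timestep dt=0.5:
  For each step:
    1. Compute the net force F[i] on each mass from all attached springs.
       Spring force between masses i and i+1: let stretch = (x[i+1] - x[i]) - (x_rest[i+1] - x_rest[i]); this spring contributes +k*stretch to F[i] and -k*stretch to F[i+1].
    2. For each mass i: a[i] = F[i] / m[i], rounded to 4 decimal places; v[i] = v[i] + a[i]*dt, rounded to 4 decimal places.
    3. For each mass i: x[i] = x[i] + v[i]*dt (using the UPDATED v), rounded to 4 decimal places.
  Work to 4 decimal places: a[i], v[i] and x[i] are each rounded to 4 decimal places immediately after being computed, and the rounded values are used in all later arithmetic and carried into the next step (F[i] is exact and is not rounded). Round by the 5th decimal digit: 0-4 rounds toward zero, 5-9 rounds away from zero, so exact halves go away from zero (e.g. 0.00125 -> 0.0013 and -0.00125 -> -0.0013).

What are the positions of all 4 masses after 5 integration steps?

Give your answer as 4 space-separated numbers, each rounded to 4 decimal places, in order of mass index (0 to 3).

Answer: 4.8750 6.2500 10.7500 18.1250

Derivation:
Step 0: x=[6.0000 7.0000 10.0000 17.0000] v=[0.0000 0.0000 0.0000 0.0000]
Step 1: x=[4.5000 8.0000 12.0000 15.5000] v=[-3.0000 2.0000 4.0000 -3.0000]
Step 2: x=[2.7500 9.2500 13.7500 14.2500] v=[-3.5000 2.5000 3.5000 -2.5000]
Step 3: x=[2.2500 9.5000 13.5000 14.7500] v=[-1.0000 0.5000 -0.5000 1.0000]
Step 4: x=[3.3750 8.1250 11.8750 16.6250] v=[2.2500 -2.7500 -3.2500 3.7500]
Step 5: x=[4.8750 6.2500 10.7500 18.1250] v=[3.0000 -3.7500 -2.2500 3.0000]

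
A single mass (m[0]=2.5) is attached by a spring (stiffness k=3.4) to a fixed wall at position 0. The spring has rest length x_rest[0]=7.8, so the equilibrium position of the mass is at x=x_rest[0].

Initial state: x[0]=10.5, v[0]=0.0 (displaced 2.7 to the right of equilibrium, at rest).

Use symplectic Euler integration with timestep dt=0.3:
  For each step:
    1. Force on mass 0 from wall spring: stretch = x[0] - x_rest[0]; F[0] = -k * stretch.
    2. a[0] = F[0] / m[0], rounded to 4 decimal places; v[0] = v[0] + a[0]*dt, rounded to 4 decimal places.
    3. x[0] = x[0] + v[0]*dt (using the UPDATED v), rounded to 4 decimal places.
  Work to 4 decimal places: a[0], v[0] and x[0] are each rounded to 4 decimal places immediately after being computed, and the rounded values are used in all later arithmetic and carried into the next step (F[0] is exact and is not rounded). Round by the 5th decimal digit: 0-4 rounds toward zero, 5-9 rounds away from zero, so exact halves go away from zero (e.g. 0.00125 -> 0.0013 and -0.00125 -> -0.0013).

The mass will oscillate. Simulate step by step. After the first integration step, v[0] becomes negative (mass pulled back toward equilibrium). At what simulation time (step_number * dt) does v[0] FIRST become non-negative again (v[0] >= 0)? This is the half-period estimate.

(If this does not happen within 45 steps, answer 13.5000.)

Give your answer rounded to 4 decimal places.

Step 0: x=[10.5000] v=[0.0000]
Step 1: x=[10.1695] v=[-1.1016]
Step 2: x=[9.5490] v=[-2.0684]
Step 3: x=[8.7144] v=[-2.7820]
Step 4: x=[7.7679] v=[-3.1551]
Step 5: x=[6.8253] v=[-3.1420]
Step 6: x=[6.0020] v=[-2.7443]
Step 7: x=[5.3988] v=[-2.0107]
Step 8: x=[5.0895] v=[-1.0310]
Step 9: x=[5.1120] v=[0.0749]
First v>=0 after going negative at step 9, time=2.7000

Answer: 2.7000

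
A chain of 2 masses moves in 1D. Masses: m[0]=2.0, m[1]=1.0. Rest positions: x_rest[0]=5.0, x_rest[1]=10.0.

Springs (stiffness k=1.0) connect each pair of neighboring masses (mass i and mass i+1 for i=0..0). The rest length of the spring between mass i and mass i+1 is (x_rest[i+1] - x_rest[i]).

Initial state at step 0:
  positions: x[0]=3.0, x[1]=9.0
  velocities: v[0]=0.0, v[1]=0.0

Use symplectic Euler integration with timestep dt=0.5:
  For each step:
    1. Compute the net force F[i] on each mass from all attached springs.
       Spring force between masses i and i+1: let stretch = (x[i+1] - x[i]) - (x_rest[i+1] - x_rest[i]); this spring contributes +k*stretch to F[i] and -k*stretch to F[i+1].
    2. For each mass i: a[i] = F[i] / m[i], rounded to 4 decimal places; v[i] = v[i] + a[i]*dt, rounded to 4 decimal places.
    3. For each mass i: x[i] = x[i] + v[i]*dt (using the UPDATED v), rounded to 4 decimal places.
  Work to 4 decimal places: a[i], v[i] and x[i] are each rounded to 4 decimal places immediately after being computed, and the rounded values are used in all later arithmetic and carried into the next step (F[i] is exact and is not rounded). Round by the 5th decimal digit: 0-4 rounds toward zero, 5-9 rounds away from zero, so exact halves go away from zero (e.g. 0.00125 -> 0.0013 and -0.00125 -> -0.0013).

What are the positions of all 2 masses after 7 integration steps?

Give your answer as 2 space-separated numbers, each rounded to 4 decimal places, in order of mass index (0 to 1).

Answer: 3.3492 8.3024

Derivation:
Step 0: x=[3.0000 9.0000] v=[0.0000 0.0000]
Step 1: x=[3.1250 8.7500] v=[0.2500 -0.5000]
Step 2: x=[3.3282 8.3438] v=[0.4063 -0.8125]
Step 3: x=[3.5333 7.9337] v=[0.4102 -0.8203]
Step 4: x=[3.6635 7.6735] v=[0.2603 -0.5205]
Step 5: x=[3.6699 7.6608] v=[0.0128 -0.0255]
Step 6: x=[3.5502 7.9004] v=[-0.2395 0.4791]
Step 7: x=[3.3492 8.3024] v=[-0.4020 0.8040]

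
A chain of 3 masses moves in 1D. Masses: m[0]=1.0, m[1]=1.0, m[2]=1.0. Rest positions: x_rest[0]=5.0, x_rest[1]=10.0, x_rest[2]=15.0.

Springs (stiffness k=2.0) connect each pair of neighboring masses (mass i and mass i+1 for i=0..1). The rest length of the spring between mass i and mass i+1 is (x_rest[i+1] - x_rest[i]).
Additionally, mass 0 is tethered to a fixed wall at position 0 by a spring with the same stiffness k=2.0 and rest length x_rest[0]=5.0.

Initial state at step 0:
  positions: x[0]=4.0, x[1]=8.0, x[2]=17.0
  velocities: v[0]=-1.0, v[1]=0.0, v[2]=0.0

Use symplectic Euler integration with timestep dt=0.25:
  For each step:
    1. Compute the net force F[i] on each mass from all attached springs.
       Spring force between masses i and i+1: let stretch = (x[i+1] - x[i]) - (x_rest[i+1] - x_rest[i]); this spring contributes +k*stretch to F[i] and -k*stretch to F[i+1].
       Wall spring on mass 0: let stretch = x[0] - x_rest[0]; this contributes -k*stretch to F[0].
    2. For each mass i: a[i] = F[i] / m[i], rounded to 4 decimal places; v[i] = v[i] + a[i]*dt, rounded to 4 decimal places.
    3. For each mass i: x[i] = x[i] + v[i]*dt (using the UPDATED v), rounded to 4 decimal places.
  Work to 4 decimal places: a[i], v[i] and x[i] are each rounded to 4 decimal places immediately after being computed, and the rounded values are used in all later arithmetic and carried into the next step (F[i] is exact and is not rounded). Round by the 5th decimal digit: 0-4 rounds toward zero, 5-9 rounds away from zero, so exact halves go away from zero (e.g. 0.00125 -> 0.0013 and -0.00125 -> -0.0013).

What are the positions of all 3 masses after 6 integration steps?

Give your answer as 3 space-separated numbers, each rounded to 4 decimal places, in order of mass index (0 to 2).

Answer: 6.2349 10.9615 13.0791

Derivation:
Step 0: x=[4.0000 8.0000 17.0000] v=[-1.0000 0.0000 0.0000]
Step 1: x=[3.7500 8.6250 16.5000] v=[-1.0000 2.5000 -2.0000]
Step 2: x=[3.6406 9.6250 15.6406] v=[-0.4375 4.0000 -3.4375]
Step 3: x=[3.8242 10.6289 14.6543] v=[0.7344 4.0156 -3.9453]
Step 4: x=[4.3804 11.2854 13.7898] v=[2.2247 2.6260 -3.4580]
Step 5: x=[5.2522 11.3918 13.2373] v=[3.4870 0.4257 -2.2102]
Step 6: x=[6.2349 10.9615 13.0791] v=[3.9307 -1.7214 -0.6330]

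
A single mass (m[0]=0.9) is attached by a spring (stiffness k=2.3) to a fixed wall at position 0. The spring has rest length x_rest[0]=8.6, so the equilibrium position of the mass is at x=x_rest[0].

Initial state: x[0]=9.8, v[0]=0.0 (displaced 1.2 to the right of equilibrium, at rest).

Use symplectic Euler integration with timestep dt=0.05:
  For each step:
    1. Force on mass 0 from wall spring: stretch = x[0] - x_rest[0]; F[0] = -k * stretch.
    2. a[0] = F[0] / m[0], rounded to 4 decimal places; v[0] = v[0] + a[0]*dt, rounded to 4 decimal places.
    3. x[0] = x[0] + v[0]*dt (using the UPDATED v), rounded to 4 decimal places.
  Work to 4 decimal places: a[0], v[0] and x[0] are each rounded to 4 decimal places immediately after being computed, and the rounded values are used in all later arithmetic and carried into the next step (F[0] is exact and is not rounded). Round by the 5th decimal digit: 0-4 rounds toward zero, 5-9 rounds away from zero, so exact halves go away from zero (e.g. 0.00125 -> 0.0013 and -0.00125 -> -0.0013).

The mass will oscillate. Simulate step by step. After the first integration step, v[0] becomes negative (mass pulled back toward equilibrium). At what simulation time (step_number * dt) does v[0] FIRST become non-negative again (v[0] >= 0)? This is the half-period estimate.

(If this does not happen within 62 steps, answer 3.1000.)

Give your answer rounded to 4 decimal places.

Step 0: x=[9.8000] v=[0.0000]
Step 1: x=[9.7923] v=[-0.1533]
Step 2: x=[9.7770] v=[-0.3057]
Step 3: x=[9.7542] v=[-0.4561]
Step 4: x=[9.7240] v=[-0.6036]
Step 5: x=[9.6866] v=[-0.7472]
Step 6: x=[9.6423] v=[-0.8860]
Step 7: x=[9.5913] v=[-1.0192]
Step 8: x=[9.5340] v=[-1.1459]
Step 9: x=[9.4707] v=[-1.2652]
Step 10: x=[9.4019] v=[-1.3765]
Step 11: x=[9.3280] v=[-1.4790]
Step 12: x=[9.2494] v=[-1.5720]
Step 13: x=[9.1667] v=[-1.6550]
Step 14: x=[9.0803] v=[-1.7274]
Step 15: x=[8.9909] v=[-1.7888]
Step 16: x=[8.8990] v=[-1.8388]
Step 17: x=[8.8052] v=[-1.8770]
Step 18: x=[8.7100] v=[-1.9032]
Step 19: x=[8.6141] v=[-1.9173]
Step 20: x=[8.5181] v=[-1.9191]
Step 21: x=[8.4227] v=[-1.9086]
Step 22: x=[8.3284] v=[-1.8859]
Step 23: x=[8.2358] v=[-1.8512]
Step 24: x=[8.1456] v=[-1.8047]
Step 25: x=[8.0583] v=[-1.7466]
Step 26: x=[7.9744] v=[-1.6774]
Step 27: x=[7.8945] v=[-1.5975]
Step 28: x=[7.8191] v=[-1.5074]
Step 29: x=[7.7487] v=[-1.4076]
Step 30: x=[7.6838] v=[-1.2988]
Step 31: x=[7.6247] v=[-1.1817]
Step 32: x=[7.5718] v=[-1.0571]
Step 33: x=[7.5255] v=[-0.9257]
Step 34: x=[7.4861] v=[-0.7884]
Step 35: x=[7.4538] v=[-0.6461]
Step 36: x=[7.4288] v=[-0.4996]
Step 37: x=[7.4113] v=[-0.3499]
Step 38: x=[7.4014] v=[-0.1980]
Step 39: x=[7.3992] v=[-0.0448]
Step 40: x=[7.4046] v=[0.1086]
First v>=0 after going negative at step 40, time=2.0000

Answer: 2.0000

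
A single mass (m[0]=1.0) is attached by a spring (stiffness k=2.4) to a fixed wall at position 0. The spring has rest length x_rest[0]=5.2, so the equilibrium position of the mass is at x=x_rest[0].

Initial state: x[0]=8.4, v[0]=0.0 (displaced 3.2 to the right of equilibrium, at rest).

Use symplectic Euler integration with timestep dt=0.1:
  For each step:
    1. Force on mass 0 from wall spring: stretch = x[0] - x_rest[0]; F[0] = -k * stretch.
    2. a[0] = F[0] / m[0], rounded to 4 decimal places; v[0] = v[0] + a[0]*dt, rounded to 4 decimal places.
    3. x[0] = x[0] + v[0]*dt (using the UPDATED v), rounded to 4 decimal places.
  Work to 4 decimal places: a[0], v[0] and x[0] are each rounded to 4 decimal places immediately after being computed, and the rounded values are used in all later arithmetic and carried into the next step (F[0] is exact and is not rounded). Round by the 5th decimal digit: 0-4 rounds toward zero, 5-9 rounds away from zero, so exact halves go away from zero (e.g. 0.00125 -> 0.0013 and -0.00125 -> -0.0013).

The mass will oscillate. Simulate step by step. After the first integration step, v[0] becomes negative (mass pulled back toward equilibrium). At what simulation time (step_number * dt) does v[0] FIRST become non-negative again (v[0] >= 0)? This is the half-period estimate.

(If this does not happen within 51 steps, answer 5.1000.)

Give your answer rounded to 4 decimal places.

Step 0: x=[8.4000] v=[0.0000]
Step 1: x=[8.3232] v=[-0.7680]
Step 2: x=[8.1714] v=[-1.5176]
Step 3: x=[7.9483] v=[-2.2307]
Step 4: x=[7.6593] v=[-2.8903]
Step 5: x=[7.3113] v=[-3.4805]
Step 6: x=[6.9126] v=[-3.9872]
Step 7: x=[6.4728] v=[-4.3982]
Step 8: x=[6.0024] v=[-4.7037]
Step 9: x=[5.5128] v=[-4.8963]
Step 10: x=[5.0157] v=[-4.9714]
Step 11: x=[4.5230] v=[-4.9272]
Step 12: x=[4.0465] v=[-4.7647]
Step 13: x=[3.5977] v=[-4.4879]
Step 14: x=[3.1874] v=[-4.1034]
Step 15: x=[2.8254] v=[-3.6204]
Step 16: x=[2.5204] v=[-3.0505]
Step 17: x=[2.2797] v=[-2.4074]
Step 18: x=[2.1091] v=[-1.7065]
Step 19: x=[2.0126] v=[-0.9647]
Step 20: x=[1.9926] v=[-0.1997]
Step 21: x=[2.0496] v=[0.5701]
First v>=0 after going negative at step 21, time=2.1000

Answer: 2.1000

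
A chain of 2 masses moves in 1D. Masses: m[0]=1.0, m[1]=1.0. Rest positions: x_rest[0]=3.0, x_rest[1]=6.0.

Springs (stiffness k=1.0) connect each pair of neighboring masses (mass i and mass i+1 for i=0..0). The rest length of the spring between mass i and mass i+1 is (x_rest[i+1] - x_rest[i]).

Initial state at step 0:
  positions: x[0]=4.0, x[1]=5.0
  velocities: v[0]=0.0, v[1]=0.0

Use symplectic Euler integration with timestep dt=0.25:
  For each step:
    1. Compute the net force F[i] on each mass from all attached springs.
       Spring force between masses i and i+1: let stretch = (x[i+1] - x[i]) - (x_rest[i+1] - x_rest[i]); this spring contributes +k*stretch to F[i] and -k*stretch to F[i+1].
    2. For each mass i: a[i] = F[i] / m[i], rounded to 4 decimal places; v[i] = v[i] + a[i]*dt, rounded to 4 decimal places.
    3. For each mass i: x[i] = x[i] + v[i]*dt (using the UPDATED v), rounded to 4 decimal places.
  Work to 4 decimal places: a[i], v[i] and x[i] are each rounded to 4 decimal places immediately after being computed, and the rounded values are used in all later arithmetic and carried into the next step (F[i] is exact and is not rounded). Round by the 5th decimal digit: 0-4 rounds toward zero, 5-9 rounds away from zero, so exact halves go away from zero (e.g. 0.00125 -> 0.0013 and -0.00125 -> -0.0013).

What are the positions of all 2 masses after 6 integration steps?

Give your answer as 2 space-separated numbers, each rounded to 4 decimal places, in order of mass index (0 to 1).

Step 0: x=[4.0000 5.0000] v=[0.0000 0.0000]
Step 1: x=[3.8750 5.1250] v=[-0.5000 0.5000]
Step 2: x=[3.6406 5.3594] v=[-0.9375 0.9375]
Step 3: x=[3.3262 5.6739] v=[-1.2578 1.2578]
Step 4: x=[2.9710 6.0291] v=[-1.4209 1.4209]
Step 5: x=[2.6194 6.3807] v=[-1.4064 1.4064]
Step 6: x=[2.3154 6.6847] v=[-1.2161 1.2161]

Answer: 2.3154 6.6847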